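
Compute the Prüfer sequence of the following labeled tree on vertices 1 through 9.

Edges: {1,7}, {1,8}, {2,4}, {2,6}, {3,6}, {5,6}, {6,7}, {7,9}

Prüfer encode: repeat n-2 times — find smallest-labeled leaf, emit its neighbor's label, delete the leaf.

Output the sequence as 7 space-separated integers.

Step 1: leaves = {3,4,5,8,9}. Remove smallest leaf 3, emit neighbor 6.
Step 2: leaves = {4,5,8,9}. Remove smallest leaf 4, emit neighbor 2.
Step 3: leaves = {2,5,8,9}. Remove smallest leaf 2, emit neighbor 6.
Step 4: leaves = {5,8,9}. Remove smallest leaf 5, emit neighbor 6.
Step 5: leaves = {6,8,9}. Remove smallest leaf 6, emit neighbor 7.
Step 6: leaves = {8,9}. Remove smallest leaf 8, emit neighbor 1.
Step 7: leaves = {1,9}. Remove smallest leaf 1, emit neighbor 7.
Done: 2 vertices remain (7, 9). Sequence = [6 2 6 6 7 1 7]

Answer: 6 2 6 6 7 1 7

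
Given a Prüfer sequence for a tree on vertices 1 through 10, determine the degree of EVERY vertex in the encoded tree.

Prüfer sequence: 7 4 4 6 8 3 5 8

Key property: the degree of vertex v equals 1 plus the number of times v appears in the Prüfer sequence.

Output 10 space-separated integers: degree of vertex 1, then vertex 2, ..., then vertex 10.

Answer: 1 1 2 3 2 2 2 3 1 1

Derivation:
p_1 = 7: count[7] becomes 1
p_2 = 4: count[4] becomes 1
p_3 = 4: count[4] becomes 2
p_4 = 6: count[6] becomes 1
p_5 = 8: count[8] becomes 1
p_6 = 3: count[3] becomes 1
p_7 = 5: count[5] becomes 1
p_8 = 8: count[8] becomes 2
Degrees (1 + count): deg[1]=1+0=1, deg[2]=1+0=1, deg[3]=1+1=2, deg[4]=1+2=3, deg[5]=1+1=2, deg[6]=1+1=2, deg[7]=1+1=2, deg[8]=1+2=3, deg[9]=1+0=1, deg[10]=1+0=1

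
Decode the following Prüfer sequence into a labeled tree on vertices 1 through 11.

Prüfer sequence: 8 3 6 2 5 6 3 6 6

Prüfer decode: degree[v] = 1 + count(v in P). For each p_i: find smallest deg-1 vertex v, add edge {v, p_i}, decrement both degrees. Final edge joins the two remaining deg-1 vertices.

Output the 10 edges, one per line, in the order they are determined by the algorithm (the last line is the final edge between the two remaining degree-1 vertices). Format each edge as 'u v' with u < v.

Answer: 1 8
3 4
6 7
2 8
2 5
5 6
3 9
3 6
6 10
6 11

Derivation:
Initial degrees: {1:1, 2:2, 3:3, 4:1, 5:2, 6:5, 7:1, 8:2, 9:1, 10:1, 11:1}
Step 1: smallest deg-1 vertex = 1, p_1 = 8. Add edge {1,8}. Now deg[1]=0, deg[8]=1.
Step 2: smallest deg-1 vertex = 4, p_2 = 3. Add edge {3,4}. Now deg[4]=0, deg[3]=2.
Step 3: smallest deg-1 vertex = 7, p_3 = 6. Add edge {6,7}. Now deg[7]=0, deg[6]=4.
Step 4: smallest deg-1 vertex = 8, p_4 = 2. Add edge {2,8}. Now deg[8]=0, deg[2]=1.
Step 5: smallest deg-1 vertex = 2, p_5 = 5. Add edge {2,5}. Now deg[2]=0, deg[5]=1.
Step 6: smallest deg-1 vertex = 5, p_6 = 6. Add edge {5,6}. Now deg[5]=0, deg[6]=3.
Step 7: smallest deg-1 vertex = 9, p_7 = 3. Add edge {3,9}. Now deg[9]=0, deg[3]=1.
Step 8: smallest deg-1 vertex = 3, p_8 = 6. Add edge {3,6}. Now deg[3]=0, deg[6]=2.
Step 9: smallest deg-1 vertex = 10, p_9 = 6. Add edge {6,10}. Now deg[10]=0, deg[6]=1.
Final: two remaining deg-1 vertices are 6, 11. Add edge {6,11}.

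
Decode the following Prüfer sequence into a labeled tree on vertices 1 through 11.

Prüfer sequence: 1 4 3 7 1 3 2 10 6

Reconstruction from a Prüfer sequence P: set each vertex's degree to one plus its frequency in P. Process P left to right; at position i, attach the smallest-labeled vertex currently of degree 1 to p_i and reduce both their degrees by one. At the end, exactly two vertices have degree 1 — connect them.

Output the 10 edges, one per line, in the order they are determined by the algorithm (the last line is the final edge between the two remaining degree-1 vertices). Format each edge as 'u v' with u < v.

Answer: 1 5
4 8
3 4
7 9
1 7
1 3
2 3
2 10
6 10
6 11

Derivation:
Initial degrees: {1:3, 2:2, 3:3, 4:2, 5:1, 6:2, 7:2, 8:1, 9:1, 10:2, 11:1}
Step 1: smallest deg-1 vertex = 5, p_1 = 1. Add edge {1,5}. Now deg[5]=0, deg[1]=2.
Step 2: smallest deg-1 vertex = 8, p_2 = 4. Add edge {4,8}. Now deg[8]=0, deg[4]=1.
Step 3: smallest deg-1 vertex = 4, p_3 = 3. Add edge {3,4}. Now deg[4]=0, deg[3]=2.
Step 4: smallest deg-1 vertex = 9, p_4 = 7. Add edge {7,9}. Now deg[9]=0, deg[7]=1.
Step 5: smallest deg-1 vertex = 7, p_5 = 1. Add edge {1,7}. Now deg[7]=0, deg[1]=1.
Step 6: smallest deg-1 vertex = 1, p_6 = 3. Add edge {1,3}. Now deg[1]=0, deg[3]=1.
Step 7: smallest deg-1 vertex = 3, p_7 = 2. Add edge {2,3}. Now deg[3]=0, deg[2]=1.
Step 8: smallest deg-1 vertex = 2, p_8 = 10. Add edge {2,10}. Now deg[2]=0, deg[10]=1.
Step 9: smallest deg-1 vertex = 10, p_9 = 6. Add edge {6,10}. Now deg[10]=0, deg[6]=1.
Final: two remaining deg-1 vertices are 6, 11. Add edge {6,11}.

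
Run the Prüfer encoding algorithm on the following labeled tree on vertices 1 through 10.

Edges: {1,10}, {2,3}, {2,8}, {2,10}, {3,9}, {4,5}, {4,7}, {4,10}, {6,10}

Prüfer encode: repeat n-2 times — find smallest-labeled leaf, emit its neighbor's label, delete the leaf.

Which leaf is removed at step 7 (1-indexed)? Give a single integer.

Step 1: current leaves = {1,5,6,7,8,9}. Remove leaf 1 (neighbor: 10).
Step 2: current leaves = {5,6,7,8,9}. Remove leaf 5 (neighbor: 4).
Step 3: current leaves = {6,7,8,9}. Remove leaf 6 (neighbor: 10).
Step 4: current leaves = {7,8,9}. Remove leaf 7 (neighbor: 4).
Step 5: current leaves = {4,8,9}. Remove leaf 4 (neighbor: 10).
Step 6: current leaves = {8,9,10}. Remove leaf 8 (neighbor: 2).
Step 7: current leaves = {9,10}. Remove leaf 9 (neighbor: 3).

Answer: 9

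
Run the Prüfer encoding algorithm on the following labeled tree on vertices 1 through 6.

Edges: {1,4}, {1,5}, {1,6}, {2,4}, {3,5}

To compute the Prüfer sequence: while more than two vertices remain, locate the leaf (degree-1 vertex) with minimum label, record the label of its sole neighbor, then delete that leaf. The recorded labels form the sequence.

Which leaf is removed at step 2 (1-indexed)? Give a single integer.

Step 1: current leaves = {2,3,6}. Remove leaf 2 (neighbor: 4).
Step 2: current leaves = {3,4,6}. Remove leaf 3 (neighbor: 5).

Answer: 3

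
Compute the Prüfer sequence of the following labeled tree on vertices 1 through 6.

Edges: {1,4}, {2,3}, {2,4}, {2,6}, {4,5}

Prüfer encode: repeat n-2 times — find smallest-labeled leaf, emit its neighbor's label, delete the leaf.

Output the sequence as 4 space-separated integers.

Step 1: leaves = {1,3,5,6}. Remove smallest leaf 1, emit neighbor 4.
Step 2: leaves = {3,5,6}. Remove smallest leaf 3, emit neighbor 2.
Step 3: leaves = {5,6}. Remove smallest leaf 5, emit neighbor 4.
Step 4: leaves = {4,6}. Remove smallest leaf 4, emit neighbor 2.
Done: 2 vertices remain (2, 6). Sequence = [4 2 4 2]

Answer: 4 2 4 2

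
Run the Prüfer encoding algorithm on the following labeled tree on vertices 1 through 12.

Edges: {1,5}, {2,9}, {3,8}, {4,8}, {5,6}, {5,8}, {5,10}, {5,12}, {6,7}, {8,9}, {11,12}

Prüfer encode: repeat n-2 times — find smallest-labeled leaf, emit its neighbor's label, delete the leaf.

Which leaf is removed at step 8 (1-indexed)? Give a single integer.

Step 1: current leaves = {1,2,3,4,7,10,11}. Remove leaf 1 (neighbor: 5).
Step 2: current leaves = {2,3,4,7,10,11}. Remove leaf 2 (neighbor: 9).
Step 3: current leaves = {3,4,7,9,10,11}. Remove leaf 3 (neighbor: 8).
Step 4: current leaves = {4,7,9,10,11}. Remove leaf 4 (neighbor: 8).
Step 5: current leaves = {7,9,10,11}. Remove leaf 7 (neighbor: 6).
Step 6: current leaves = {6,9,10,11}. Remove leaf 6 (neighbor: 5).
Step 7: current leaves = {9,10,11}. Remove leaf 9 (neighbor: 8).
Step 8: current leaves = {8,10,11}. Remove leaf 8 (neighbor: 5).

Answer: 8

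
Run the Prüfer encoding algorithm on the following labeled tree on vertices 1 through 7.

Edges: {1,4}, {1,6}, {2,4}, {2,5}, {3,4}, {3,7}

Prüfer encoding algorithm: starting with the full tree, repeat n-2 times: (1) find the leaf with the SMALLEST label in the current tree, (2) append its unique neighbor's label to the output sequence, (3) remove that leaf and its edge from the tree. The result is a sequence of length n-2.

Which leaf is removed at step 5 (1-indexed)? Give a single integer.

Step 1: current leaves = {5,6,7}. Remove leaf 5 (neighbor: 2).
Step 2: current leaves = {2,6,7}. Remove leaf 2 (neighbor: 4).
Step 3: current leaves = {6,7}. Remove leaf 6 (neighbor: 1).
Step 4: current leaves = {1,7}. Remove leaf 1 (neighbor: 4).
Step 5: current leaves = {4,7}. Remove leaf 4 (neighbor: 3).

Answer: 4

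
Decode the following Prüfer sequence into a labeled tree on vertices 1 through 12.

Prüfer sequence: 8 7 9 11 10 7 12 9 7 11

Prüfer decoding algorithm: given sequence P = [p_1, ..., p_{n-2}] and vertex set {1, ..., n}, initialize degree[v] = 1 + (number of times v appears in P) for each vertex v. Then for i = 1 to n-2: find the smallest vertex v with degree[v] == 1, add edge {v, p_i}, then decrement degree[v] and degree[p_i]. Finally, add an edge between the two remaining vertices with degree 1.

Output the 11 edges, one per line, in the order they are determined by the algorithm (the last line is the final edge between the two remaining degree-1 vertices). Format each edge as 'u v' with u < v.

Answer: 1 8
2 7
3 9
4 11
5 10
6 7
8 12
9 10
7 9
7 11
11 12

Derivation:
Initial degrees: {1:1, 2:1, 3:1, 4:1, 5:1, 6:1, 7:4, 8:2, 9:3, 10:2, 11:3, 12:2}
Step 1: smallest deg-1 vertex = 1, p_1 = 8. Add edge {1,8}. Now deg[1]=0, deg[8]=1.
Step 2: smallest deg-1 vertex = 2, p_2 = 7. Add edge {2,7}. Now deg[2]=0, deg[7]=3.
Step 3: smallest deg-1 vertex = 3, p_3 = 9. Add edge {3,9}. Now deg[3]=0, deg[9]=2.
Step 4: smallest deg-1 vertex = 4, p_4 = 11. Add edge {4,11}. Now deg[4]=0, deg[11]=2.
Step 5: smallest deg-1 vertex = 5, p_5 = 10. Add edge {5,10}. Now deg[5]=0, deg[10]=1.
Step 6: smallest deg-1 vertex = 6, p_6 = 7. Add edge {6,7}. Now deg[6]=0, deg[7]=2.
Step 7: smallest deg-1 vertex = 8, p_7 = 12. Add edge {8,12}. Now deg[8]=0, deg[12]=1.
Step 8: smallest deg-1 vertex = 10, p_8 = 9. Add edge {9,10}. Now deg[10]=0, deg[9]=1.
Step 9: smallest deg-1 vertex = 9, p_9 = 7. Add edge {7,9}. Now deg[9]=0, deg[7]=1.
Step 10: smallest deg-1 vertex = 7, p_10 = 11. Add edge {7,11}. Now deg[7]=0, deg[11]=1.
Final: two remaining deg-1 vertices are 11, 12. Add edge {11,12}.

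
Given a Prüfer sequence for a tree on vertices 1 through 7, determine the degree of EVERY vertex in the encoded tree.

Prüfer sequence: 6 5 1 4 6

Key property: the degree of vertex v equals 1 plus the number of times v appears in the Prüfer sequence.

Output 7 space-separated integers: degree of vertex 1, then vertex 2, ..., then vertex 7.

p_1 = 6: count[6] becomes 1
p_2 = 5: count[5] becomes 1
p_3 = 1: count[1] becomes 1
p_4 = 4: count[4] becomes 1
p_5 = 6: count[6] becomes 2
Degrees (1 + count): deg[1]=1+1=2, deg[2]=1+0=1, deg[3]=1+0=1, deg[4]=1+1=2, deg[5]=1+1=2, deg[6]=1+2=3, deg[7]=1+0=1

Answer: 2 1 1 2 2 3 1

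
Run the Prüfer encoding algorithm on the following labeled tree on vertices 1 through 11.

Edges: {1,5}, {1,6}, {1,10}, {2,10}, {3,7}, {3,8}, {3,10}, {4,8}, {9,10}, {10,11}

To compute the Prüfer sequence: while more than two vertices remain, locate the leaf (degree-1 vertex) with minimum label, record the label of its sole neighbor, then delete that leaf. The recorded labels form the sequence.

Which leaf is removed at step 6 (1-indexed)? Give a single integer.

Step 1: current leaves = {2,4,5,6,7,9,11}. Remove leaf 2 (neighbor: 10).
Step 2: current leaves = {4,5,6,7,9,11}. Remove leaf 4 (neighbor: 8).
Step 3: current leaves = {5,6,7,8,9,11}. Remove leaf 5 (neighbor: 1).
Step 4: current leaves = {6,7,8,9,11}. Remove leaf 6 (neighbor: 1).
Step 5: current leaves = {1,7,8,9,11}. Remove leaf 1 (neighbor: 10).
Step 6: current leaves = {7,8,9,11}. Remove leaf 7 (neighbor: 3).

Answer: 7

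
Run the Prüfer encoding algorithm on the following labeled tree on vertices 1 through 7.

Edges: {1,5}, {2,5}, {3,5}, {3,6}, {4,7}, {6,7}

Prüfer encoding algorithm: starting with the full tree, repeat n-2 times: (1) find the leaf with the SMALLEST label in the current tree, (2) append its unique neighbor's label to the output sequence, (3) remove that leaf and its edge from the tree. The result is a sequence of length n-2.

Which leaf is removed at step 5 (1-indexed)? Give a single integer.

Step 1: current leaves = {1,2,4}. Remove leaf 1 (neighbor: 5).
Step 2: current leaves = {2,4}. Remove leaf 2 (neighbor: 5).
Step 3: current leaves = {4,5}. Remove leaf 4 (neighbor: 7).
Step 4: current leaves = {5,7}. Remove leaf 5 (neighbor: 3).
Step 5: current leaves = {3,7}. Remove leaf 3 (neighbor: 6).

Answer: 3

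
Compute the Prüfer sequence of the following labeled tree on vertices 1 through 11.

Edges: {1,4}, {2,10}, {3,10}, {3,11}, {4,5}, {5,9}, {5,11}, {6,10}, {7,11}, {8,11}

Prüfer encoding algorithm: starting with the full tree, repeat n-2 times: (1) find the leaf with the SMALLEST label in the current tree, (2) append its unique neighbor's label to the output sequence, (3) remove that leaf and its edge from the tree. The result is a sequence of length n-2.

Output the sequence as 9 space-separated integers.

Step 1: leaves = {1,2,6,7,8,9}. Remove smallest leaf 1, emit neighbor 4.
Step 2: leaves = {2,4,6,7,8,9}. Remove smallest leaf 2, emit neighbor 10.
Step 3: leaves = {4,6,7,8,9}. Remove smallest leaf 4, emit neighbor 5.
Step 4: leaves = {6,7,8,9}. Remove smallest leaf 6, emit neighbor 10.
Step 5: leaves = {7,8,9,10}. Remove smallest leaf 7, emit neighbor 11.
Step 6: leaves = {8,9,10}. Remove smallest leaf 8, emit neighbor 11.
Step 7: leaves = {9,10}. Remove smallest leaf 9, emit neighbor 5.
Step 8: leaves = {5,10}. Remove smallest leaf 5, emit neighbor 11.
Step 9: leaves = {10,11}. Remove smallest leaf 10, emit neighbor 3.
Done: 2 vertices remain (3, 11). Sequence = [4 10 5 10 11 11 5 11 3]

Answer: 4 10 5 10 11 11 5 11 3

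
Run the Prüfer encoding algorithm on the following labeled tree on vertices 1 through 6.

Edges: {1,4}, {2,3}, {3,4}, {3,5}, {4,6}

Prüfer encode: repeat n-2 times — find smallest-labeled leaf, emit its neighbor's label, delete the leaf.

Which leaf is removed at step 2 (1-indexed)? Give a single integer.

Answer: 2

Derivation:
Step 1: current leaves = {1,2,5,6}. Remove leaf 1 (neighbor: 4).
Step 2: current leaves = {2,5,6}. Remove leaf 2 (neighbor: 3).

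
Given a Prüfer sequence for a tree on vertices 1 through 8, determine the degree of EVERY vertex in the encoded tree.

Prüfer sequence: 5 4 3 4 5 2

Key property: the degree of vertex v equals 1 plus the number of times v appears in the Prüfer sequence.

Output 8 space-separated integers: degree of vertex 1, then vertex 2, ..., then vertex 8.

p_1 = 5: count[5] becomes 1
p_2 = 4: count[4] becomes 1
p_3 = 3: count[3] becomes 1
p_4 = 4: count[4] becomes 2
p_5 = 5: count[5] becomes 2
p_6 = 2: count[2] becomes 1
Degrees (1 + count): deg[1]=1+0=1, deg[2]=1+1=2, deg[3]=1+1=2, deg[4]=1+2=3, deg[5]=1+2=3, deg[6]=1+0=1, deg[7]=1+0=1, deg[8]=1+0=1

Answer: 1 2 2 3 3 1 1 1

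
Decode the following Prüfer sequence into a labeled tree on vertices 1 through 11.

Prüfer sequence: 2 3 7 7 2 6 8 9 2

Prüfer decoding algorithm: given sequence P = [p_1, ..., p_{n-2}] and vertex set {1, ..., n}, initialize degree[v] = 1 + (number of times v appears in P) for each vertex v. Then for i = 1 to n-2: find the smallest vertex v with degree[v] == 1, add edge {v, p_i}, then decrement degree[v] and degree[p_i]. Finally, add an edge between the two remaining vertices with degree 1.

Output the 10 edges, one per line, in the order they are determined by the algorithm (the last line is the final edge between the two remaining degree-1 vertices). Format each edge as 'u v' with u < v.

Initial degrees: {1:1, 2:4, 3:2, 4:1, 5:1, 6:2, 7:3, 8:2, 9:2, 10:1, 11:1}
Step 1: smallest deg-1 vertex = 1, p_1 = 2. Add edge {1,2}. Now deg[1]=0, deg[2]=3.
Step 2: smallest deg-1 vertex = 4, p_2 = 3. Add edge {3,4}. Now deg[4]=0, deg[3]=1.
Step 3: smallest deg-1 vertex = 3, p_3 = 7. Add edge {3,7}. Now deg[3]=0, deg[7]=2.
Step 4: smallest deg-1 vertex = 5, p_4 = 7. Add edge {5,7}. Now deg[5]=0, deg[7]=1.
Step 5: smallest deg-1 vertex = 7, p_5 = 2. Add edge {2,7}. Now deg[7]=0, deg[2]=2.
Step 6: smallest deg-1 vertex = 10, p_6 = 6. Add edge {6,10}. Now deg[10]=0, deg[6]=1.
Step 7: smallest deg-1 vertex = 6, p_7 = 8. Add edge {6,8}. Now deg[6]=0, deg[8]=1.
Step 8: smallest deg-1 vertex = 8, p_8 = 9. Add edge {8,9}. Now deg[8]=0, deg[9]=1.
Step 9: smallest deg-1 vertex = 9, p_9 = 2. Add edge {2,9}. Now deg[9]=0, deg[2]=1.
Final: two remaining deg-1 vertices are 2, 11. Add edge {2,11}.

Answer: 1 2
3 4
3 7
5 7
2 7
6 10
6 8
8 9
2 9
2 11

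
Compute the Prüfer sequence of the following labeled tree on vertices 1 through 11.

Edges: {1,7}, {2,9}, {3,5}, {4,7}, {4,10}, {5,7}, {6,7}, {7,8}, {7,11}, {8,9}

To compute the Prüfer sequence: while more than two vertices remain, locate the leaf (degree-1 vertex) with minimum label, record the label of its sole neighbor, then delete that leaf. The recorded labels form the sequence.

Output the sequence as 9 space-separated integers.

Answer: 7 9 5 7 7 8 7 4 7

Derivation:
Step 1: leaves = {1,2,3,6,10,11}. Remove smallest leaf 1, emit neighbor 7.
Step 2: leaves = {2,3,6,10,11}. Remove smallest leaf 2, emit neighbor 9.
Step 3: leaves = {3,6,9,10,11}. Remove smallest leaf 3, emit neighbor 5.
Step 4: leaves = {5,6,9,10,11}. Remove smallest leaf 5, emit neighbor 7.
Step 5: leaves = {6,9,10,11}. Remove smallest leaf 6, emit neighbor 7.
Step 6: leaves = {9,10,11}. Remove smallest leaf 9, emit neighbor 8.
Step 7: leaves = {8,10,11}. Remove smallest leaf 8, emit neighbor 7.
Step 8: leaves = {10,11}. Remove smallest leaf 10, emit neighbor 4.
Step 9: leaves = {4,11}. Remove smallest leaf 4, emit neighbor 7.
Done: 2 vertices remain (7, 11). Sequence = [7 9 5 7 7 8 7 4 7]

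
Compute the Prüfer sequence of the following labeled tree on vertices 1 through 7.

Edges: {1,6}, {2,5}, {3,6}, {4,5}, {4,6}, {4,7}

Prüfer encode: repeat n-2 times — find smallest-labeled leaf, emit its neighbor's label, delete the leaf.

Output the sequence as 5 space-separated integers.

Answer: 6 5 6 4 4

Derivation:
Step 1: leaves = {1,2,3,7}. Remove smallest leaf 1, emit neighbor 6.
Step 2: leaves = {2,3,7}. Remove smallest leaf 2, emit neighbor 5.
Step 3: leaves = {3,5,7}. Remove smallest leaf 3, emit neighbor 6.
Step 4: leaves = {5,6,7}. Remove smallest leaf 5, emit neighbor 4.
Step 5: leaves = {6,7}. Remove smallest leaf 6, emit neighbor 4.
Done: 2 vertices remain (4, 7). Sequence = [6 5 6 4 4]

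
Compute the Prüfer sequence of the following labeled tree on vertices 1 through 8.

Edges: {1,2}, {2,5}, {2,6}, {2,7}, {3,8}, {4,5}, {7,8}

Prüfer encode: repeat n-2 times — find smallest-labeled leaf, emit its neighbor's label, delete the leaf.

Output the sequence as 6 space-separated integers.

Answer: 2 8 5 2 2 7

Derivation:
Step 1: leaves = {1,3,4,6}. Remove smallest leaf 1, emit neighbor 2.
Step 2: leaves = {3,4,6}. Remove smallest leaf 3, emit neighbor 8.
Step 3: leaves = {4,6,8}. Remove smallest leaf 4, emit neighbor 5.
Step 4: leaves = {5,6,8}. Remove smallest leaf 5, emit neighbor 2.
Step 5: leaves = {6,8}. Remove smallest leaf 6, emit neighbor 2.
Step 6: leaves = {2,8}. Remove smallest leaf 2, emit neighbor 7.
Done: 2 vertices remain (7, 8). Sequence = [2 8 5 2 2 7]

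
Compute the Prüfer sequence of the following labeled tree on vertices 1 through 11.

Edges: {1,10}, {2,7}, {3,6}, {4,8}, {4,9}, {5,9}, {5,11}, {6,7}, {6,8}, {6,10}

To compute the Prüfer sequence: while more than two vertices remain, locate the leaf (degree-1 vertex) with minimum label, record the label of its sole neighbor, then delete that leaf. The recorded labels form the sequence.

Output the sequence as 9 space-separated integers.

Step 1: leaves = {1,2,3,11}. Remove smallest leaf 1, emit neighbor 10.
Step 2: leaves = {2,3,10,11}. Remove smallest leaf 2, emit neighbor 7.
Step 3: leaves = {3,7,10,11}. Remove smallest leaf 3, emit neighbor 6.
Step 4: leaves = {7,10,11}. Remove smallest leaf 7, emit neighbor 6.
Step 5: leaves = {10,11}. Remove smallest leaf 10, emit neighbor 6.
Step 6: leaves = {6,11}. Remove smallest leaf 6, emit neighbor 8.
Step 7: leaves = {8,11}. Remove smallest leaf 8, emit neighbor 4.
Step 8: leaves = {4,11}. Remove smallest leaf 4, emit neighbor 9.
Step 9: leaves = {9,11}. Remove smallest leaf 9, emit neighbor 5.
Done: 2 vertices remain (5, 11). Sequence = [10 7 6 6 6 8 4 9 5]

Answer: 10 7 6 6 6 8 4 9 5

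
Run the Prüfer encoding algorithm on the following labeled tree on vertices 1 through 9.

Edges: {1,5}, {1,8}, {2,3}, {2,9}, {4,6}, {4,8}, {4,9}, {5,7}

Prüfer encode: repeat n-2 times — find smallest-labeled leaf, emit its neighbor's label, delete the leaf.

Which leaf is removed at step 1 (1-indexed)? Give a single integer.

Answer: 3

Derivation:
Step 1: current leaves = {3,6,7}. Remove leaf 3 (neighbor: 2).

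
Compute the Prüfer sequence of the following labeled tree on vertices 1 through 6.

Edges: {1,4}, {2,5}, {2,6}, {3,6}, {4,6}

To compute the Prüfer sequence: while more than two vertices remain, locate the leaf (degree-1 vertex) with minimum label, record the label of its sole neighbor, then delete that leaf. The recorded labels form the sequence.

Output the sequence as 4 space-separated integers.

Step 1: leaves = {1,3,5}. Remove smallest leaf 1, emit neighbor 4.
Step 2: leaves = {3,4,5}. Remove smallest leaf 3, emit neighbor 6.
Step 3: leaves = {4,5}. Remove smallest leaf 4, emit neighbor 6.
Step 4: leaves = {5,6}. Remove smallest leaf 5, emit neighbor 2.
Done: 2 vertices remain (2, 6). Sequence = [4 6 6 2]

Answer: 4 6 6 2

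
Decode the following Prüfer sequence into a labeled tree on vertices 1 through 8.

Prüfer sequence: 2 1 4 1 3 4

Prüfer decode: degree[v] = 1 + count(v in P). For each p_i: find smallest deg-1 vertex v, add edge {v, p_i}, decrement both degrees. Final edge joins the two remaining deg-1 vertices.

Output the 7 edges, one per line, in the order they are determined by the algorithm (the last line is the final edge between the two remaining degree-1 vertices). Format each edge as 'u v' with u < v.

Initial degrees: {1:3, 2:2, 3:2, 4:3, 5:1, 6:1, 7:1, 8:1}
Step 1: smallest deg-1 vertex = 5, p_1 = 2. Add edge {2,5}. Now deg[5]=0, deg[2]=1.
Step 2: smallest deg-1 vertex = 2, p_2 = 1. Add edge {1,2}. Now deg[2]=0, deg[1]=2.
Step 3: smallest deg-1 vertex = 6, p_3 = 4. Add edge {4,6}. Now deg[6]=0, deg[4]=2.
Step 4: smallest deg-1 vertex = 7, p_4 = 1. Add edge {1,7}. Now deg[7]=0, deg[1]=1.
Step 5: smallest deg-1 vertex = 1, p_5 = 3. Add edge {1,3}. Now deg[1]=0, deg[3]=1.
Step 6: smallest deg-1 vertex = 3, p_6 = 4. Add edge {3,4}. Now deg[3]=0, deg[4]=1.
Final: two remaining deg-1 vertices are 4, 8. Add edge {4,8}.

Answer: 2 5
1 2
4 6
1 7
1 3
3 4
4 8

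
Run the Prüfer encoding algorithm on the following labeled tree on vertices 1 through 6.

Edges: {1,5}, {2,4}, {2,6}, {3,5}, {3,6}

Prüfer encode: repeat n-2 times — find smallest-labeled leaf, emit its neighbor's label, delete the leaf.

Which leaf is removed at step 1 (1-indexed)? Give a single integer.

Answer: 1

Derivation:
Step 1: current leaves = {1,4}. Remove leaf 1 (neighbor: 5).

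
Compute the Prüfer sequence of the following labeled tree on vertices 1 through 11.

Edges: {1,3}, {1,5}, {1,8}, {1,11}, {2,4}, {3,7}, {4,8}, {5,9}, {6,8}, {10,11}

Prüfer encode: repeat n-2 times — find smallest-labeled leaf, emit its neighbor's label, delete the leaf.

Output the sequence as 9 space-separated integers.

Answer: 4 8 8 3 1 1 5 1 11

Derivation:
Step 1: leaves = {2,6,7,9,10}. Remove smallest leaf 2, emit neighbor 4.
Step 2: leaves = {4,6,7,9,10}. Remove smallest leaf 4, emit neighbor 8.
Step 3: leaves = {6,7,9,10}. Remove smallest leaf 6, emit neighbor 8.
Step 4: leaves = {7,8,9,10}. Remove smallest leaf 7, emit neighbor 3.
Step 5: leaves = {3,8,9,10}. Remove smallest leaf 3, emit neighbor 1.
Step 6: leaves = {8,9,10}. Remove smallest leaf 8, emit neighbor 1.
Step 7: leaves = {9,10}. Remove smallest leaf 9, emit neighbor 5.
Step 8: leaves = {5,10}. Remove smallest leaf 5, emit neighbor 1.
Step 9: leaves = {1,10}. Remove smallest leaf 1, emit neighbor 11.
Done: 2 vertices remain (10, 11). Sequence = [4 8 8 3 1 1 5 1 11]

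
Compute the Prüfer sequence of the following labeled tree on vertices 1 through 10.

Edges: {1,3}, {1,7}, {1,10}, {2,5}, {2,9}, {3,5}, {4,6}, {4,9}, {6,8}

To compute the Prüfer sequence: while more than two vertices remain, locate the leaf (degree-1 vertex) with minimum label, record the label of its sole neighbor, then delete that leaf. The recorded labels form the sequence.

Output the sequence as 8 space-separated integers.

Step 1: leaves = {7,8,10}. Remove smallest leaf 7, emit neighbor 1.
Step 2: leaves = {8,10}. Remove smallest leaf 8, emit neighbor 6.
Step 3: leaves = {6,10}. Remove smallest leaf 6, emit neighbor 4.
Step 4: leaves = {4,10}. Remove smallest leaf 4, emit neighbor 9.
Step 5: leaves = {9,10}. Remove smallest leaf 9, emit neighbor 2.
Step 6: leaves = {2,10}. Remove smallest leaf 2, emit neighbor 5.
Step 7: leaves = {5,10}. Remove smallest leaf 5, emit neighbor 3.
Step 8: leaves = {3,10}. Remove smallest leaf 3, emit neighbor 1.
Done: 2 vertices remain (1, 10). Sequence = [1 6 4 9 2 5 3 1]

Answer: 1 6 4 9 2 5 3 1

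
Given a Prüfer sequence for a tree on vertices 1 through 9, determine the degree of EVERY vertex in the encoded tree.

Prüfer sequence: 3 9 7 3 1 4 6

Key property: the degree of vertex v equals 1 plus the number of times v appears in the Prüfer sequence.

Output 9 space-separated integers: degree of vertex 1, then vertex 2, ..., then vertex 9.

Answer: 2 1 3 2 1 2 2 1 2

Derivation:
p_1 = 3: count[3] becomes 1
p_2 = 9: count[9] becomes 1
p_3 = 7: count[7] becomes 1
p_4 = 3: count[3] becomes 2
p_5 = 1: count[1] becomes 1
p_6 = 4: count[4] becomes 1
p_7 = 6: count[6] becomes 1
Degrees (1 + count): deg[1]=1+1=2, deg[2]=1+0=1, deg[3]=1+2=3, deg[4]=1+1=2, deg[5]=1+0=1, deg[6]=1+1=2, deg[7]=1+1=2, deg[8]=1+0=1, deg[9]=1+1=2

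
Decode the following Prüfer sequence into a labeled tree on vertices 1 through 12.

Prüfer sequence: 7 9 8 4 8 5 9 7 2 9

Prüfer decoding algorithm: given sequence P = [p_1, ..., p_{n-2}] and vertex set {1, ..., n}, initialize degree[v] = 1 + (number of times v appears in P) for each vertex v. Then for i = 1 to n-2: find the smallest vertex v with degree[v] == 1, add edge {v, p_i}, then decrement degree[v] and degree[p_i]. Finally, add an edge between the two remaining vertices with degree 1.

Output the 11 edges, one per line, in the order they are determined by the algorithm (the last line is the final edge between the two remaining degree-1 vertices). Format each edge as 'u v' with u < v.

Initial degrees: {1:1, 2:2, 3:1, 4:2, 5:2, 6:1, 7:3, 8:3, 9:4, 10:1, 11:1, 12:1}
Step 1: smallest deg-1 vertex = 1, p_1 = 7. Add edge {1,7}. Now deg[1]=0, deg[7]=2.
Step 2: smallest deg-1 vertex = 3, p_2 = 9. Add edge {3,9}. Now deg[3]=0, deg[9]=3.
Step 3: smallest deg-1 vertex = 6, p_3 = 8. Add edge {6,8}. Now deg[6]=0, deg[8]=2.
Step 4: smallest deg-1 vertex = 10, p_4 = 4. Add edge {4,10}. Now deg[10]=0, deg[4]=1.
Step 5: smallest deg-1 vertex = 4, p_5 = 8. Add edge {4,8}. Now deg[4]=0, deg[8]=1.
Step 6: smallest deg-1 vertex = 8, p_6 = 5. Add edge {5,8}. Now deg[8]=0, deg[5]=1.
Step 7: smallest deg-1 vertex = 5, p_7 = 9. Add edge {5,9}. Now deg[5]=0, deg[9]=2.
Step 8: smallest deg-1 vertex = 11, p_8 = 7. Add edge {7,11}. Now deg[11]=0, deg[7]=1.
Step 9: smallest deg-1 vertex = 7, p_9 = 2. Add edge {2,7}. Now deg[7]=0, deg[2]=1.
Step 10: smallest deg-1 vertex = 2, p_10 = 9. Add edge {2,9}. Now deg[2]=0, deg[9]=1.
Final: two remaining deg-1 vertices are 9, 12. Add edge {9,12}.

Answer: 1 7
3 9
6 8
4 10
4 8
5 8
5 9
7 11
2 7
2 9
9 12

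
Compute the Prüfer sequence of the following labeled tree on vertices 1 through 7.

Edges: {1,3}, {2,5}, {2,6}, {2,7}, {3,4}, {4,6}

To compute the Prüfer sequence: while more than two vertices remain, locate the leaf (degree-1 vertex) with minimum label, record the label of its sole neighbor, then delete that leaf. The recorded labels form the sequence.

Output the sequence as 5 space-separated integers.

Step 1: leaves = {1,5,7}. Remove smallest leaf 1, emit neighbor 3.
Step 2: leaves = {3,5,7}. Remove smallest leaf 3, emit neighbor 4.
Step 3: leaves = {4,5,7}. Remove smallest leaf 4, emit neighbor 6.
Step 4: leaves = {5,6,7}. Remove smallest leaf 5, emit neighbor 2.
Step 5: leaves = {6,7}. Remove smallest leaf 6, emit neighbor 2.
Done: 2 vertices remain (2, 7). Sequence = [3 4 6 2 2]

Answer: 3 4 6 2 2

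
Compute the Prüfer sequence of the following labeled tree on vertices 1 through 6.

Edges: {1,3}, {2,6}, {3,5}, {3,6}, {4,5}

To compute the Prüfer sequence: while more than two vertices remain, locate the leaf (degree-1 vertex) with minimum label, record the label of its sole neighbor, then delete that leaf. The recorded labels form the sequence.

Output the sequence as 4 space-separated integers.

Step 1: leaves = {1,2,4}. Remove smallest leaf 1, emit neighbor 3.
Step 2: leaves = {2,4}. Remove smallest leaf 2, emit neighbor 6.
Step 3: leaves = {4,6}. Remove smallest leaf 4, emit neighbor 5.
Step 4: leaves = {5,6}. Remove smallest leaf 5, emit neighbor 3.
Done: 2 vertices remain (3, 6). Sequence = [3 6 5 3]

Answer: 3 6 5 3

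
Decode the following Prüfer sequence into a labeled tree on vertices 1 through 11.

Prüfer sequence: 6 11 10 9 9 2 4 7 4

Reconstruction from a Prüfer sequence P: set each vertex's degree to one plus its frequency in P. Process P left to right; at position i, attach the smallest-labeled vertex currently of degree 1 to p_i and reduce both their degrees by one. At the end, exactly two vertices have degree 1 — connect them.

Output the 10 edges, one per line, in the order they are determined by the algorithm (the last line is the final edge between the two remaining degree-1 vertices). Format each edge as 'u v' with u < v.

Answer: 1 6
3 11
5 10
6 9
8 9
2 9
2 4
7 10
4 7
4 11

Derivation:
Initial degrees: {1:1, 2:2, 3:1, 4:3, 5:1, 6:2, 7:2, 8:1, 9:3, 10:2, 11:2}
Step 1: smallest deg-1 vertex = 1, p_1 = 6. Add edge {1,6}. Now deg[1]=0, deg[6]=1.
Step 2: smallest deg-1 vertex = 3, p_2 = 11. Add edge {3,11}. Now deg[3]=0, deg[11]=1.
Step 3: smallest deg-1 vertex = 5, p_3 = 10. Add edge {5,10}. Now deg[5]=0, deg[10]=1.
Step 4: smallest deg-1 vertex = 6, p_4 = 9. Add edge {6,9}. Now deg[6]=0, deg[9]=2.
Step 5: smallest deg-1 vertex = 8, p_5 = 9. Add edge {8,9}. Now deg[8]=0, deg[9]=1.
Step 6: smallest deg-1 vertex = 9, p_6 = 2. Add edge {2,9}. Now deg[9]=0, deg[2]=1.
Step 7: smallest deg-1 vertex = 2, p_7 = 4. Add edge {2,4}. Now deg[2]=0, deg[4]=2.
Step 8: smallest deg-1 vertex = 10, p_8 = 7. Add edge {7,10}. Now deg[10]=0, deg[7]=1.
Step 9: smallest deg-1 vertex = 7, p_9 = 4. Add edge {4,7}. Now deg[7]=0, deg[4]=1.
Final: two remaining deg-1 vertices are 4, 11. Add edge {4,11}.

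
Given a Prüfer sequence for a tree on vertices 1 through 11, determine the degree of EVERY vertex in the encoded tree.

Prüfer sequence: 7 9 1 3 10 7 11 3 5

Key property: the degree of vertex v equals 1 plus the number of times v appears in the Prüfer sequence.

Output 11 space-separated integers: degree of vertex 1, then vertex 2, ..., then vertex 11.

Answer: 2 1 3 1 2 1 3 1 2 2 2

Derivation:
p_1 = 7: count[7] becomes 1
p_2 = 9: count[9] becomes 1
p_3 = 1: count[1] becomes 1
p_4 = 3: count[3] becomes 1
p_5 = 10: count[10] becomes 1
p_6 = 7: count[7] becomes 2
p_7 = 11: count[11] becomes 1
p_8 = 3: count[3] becomes 2
p_9 = 5: count[5] becomes 1
Degrees (1 + count): deg[1]=1+1=2, deg[2]=1+0=1, deg[3]=1+2=3, deg[4]=1+0=1, deg[5]=1+1=2, deg[6]=1+0=1, deg[7]=1+2=3, deg[8]=1+0=1, deg[9]=1+1=2, deg[10]=1+1=2, deg[11]=1+1=2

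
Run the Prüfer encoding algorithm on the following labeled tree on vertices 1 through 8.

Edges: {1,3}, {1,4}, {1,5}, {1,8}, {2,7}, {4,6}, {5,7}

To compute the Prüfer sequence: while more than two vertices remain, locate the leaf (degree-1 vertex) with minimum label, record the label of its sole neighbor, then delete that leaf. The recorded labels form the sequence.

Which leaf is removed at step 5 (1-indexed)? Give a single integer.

Answer: 7

Derivation:
Step 1: current leaves = {2,3,6,8}. Remove leaf 2 (neighbor: 7).
Step 2: current leaves = {3,6,7,8}. Remove leaf 3 (neighbor: 1).
Step 3: current leaves = {6,7,8}. Remove leaf 6 (neighbor: 4).
Step 4: current leaves = {4,7,8}. Remove leaf 4 (neighbor: 1).
Step 5: current leaves = {7,8}. Remove leaf 7 (neighbor: 5).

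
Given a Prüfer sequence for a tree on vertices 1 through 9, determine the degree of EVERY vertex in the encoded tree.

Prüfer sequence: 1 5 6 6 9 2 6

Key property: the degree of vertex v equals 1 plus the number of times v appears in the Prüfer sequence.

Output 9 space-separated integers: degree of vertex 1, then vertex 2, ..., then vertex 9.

p_1 = 1: count[1] becomes 1
p_2 = 5: count[5] becomes 1
p_3 = 6: count[6] becomes 1
p_4 = 6: count[6] becomes 2
p_5 = 9: count[9] becomes 1
p_6 = 2: count[2] becomes 1
p_7 = 6: count[6] becomes 3
Degrees (1 + count): deg[1]=1+1=2, deg[2]=1+1=2, deg[3]=1+0=1, deg[4]=1+0=1, deg[5]=1+1=2, deg[6]=1+3=4, deg[7]=1+0=1, deg[8]=1+0=1, deg[9]=1+1=2

Answer: 2 2 1 1 2 4 1 1 2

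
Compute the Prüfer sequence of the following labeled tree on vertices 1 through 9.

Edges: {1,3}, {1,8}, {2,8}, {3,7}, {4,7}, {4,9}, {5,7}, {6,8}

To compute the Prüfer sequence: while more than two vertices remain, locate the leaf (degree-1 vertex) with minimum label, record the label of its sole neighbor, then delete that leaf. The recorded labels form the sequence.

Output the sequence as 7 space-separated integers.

Answer: 8 7 8 1 3 7 4

Derivation:
Step 1: leaves = {2,5,6,9}. Remove smallest leaf 2, emit neighbor 8.
Step 2: leaves = {5,6,9}. Remove smallest leaf 5, emit neighbor 7.
Step 3: leaves = {6,9}. Remove smallest leaf 6, emit neighbor 8.
Step 4: leaves = {8,9}. Remove smallest leaf 8, emit neighbor 1.
Step 5: leaves = {1,9}. Remove smallest leaf 1, emit neighbor 3.
Step 6: leaves = {3,9}. Remove smallest leaf 3, emit neighbor 7.
Step 7: leaves = {7,9}. Remove smallest leaf 7, emit neighbor 4.
Done: 2 vertices remain (4, 9). Sequence = [8 7 8 1 3 7 4]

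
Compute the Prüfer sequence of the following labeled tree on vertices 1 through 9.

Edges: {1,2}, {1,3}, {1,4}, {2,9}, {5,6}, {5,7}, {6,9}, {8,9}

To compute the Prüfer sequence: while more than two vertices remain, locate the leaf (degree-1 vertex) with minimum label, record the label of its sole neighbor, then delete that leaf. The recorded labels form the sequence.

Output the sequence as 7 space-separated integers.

Answer: 1 1 2 9 5 6 9

Derivation:
Step 1: leaves = {3,4,7,8}. Remove smallest leaf 3, emit neighbor 1.
Step 2: leaves = {4,7,8}. Remove smallest leaf 4, emit neighbor 1.
Step 3: leaves = {1,7,8}. Remove smallest leaf 1, emit neighbor 2.
Step 4: leaves = {2,7,8}. Remove smallest leaf 2, emit neighbor 9.
Step 5: leaves = {7,8}. Remove smallest leaf 7, emit neighbor 5.
Step 6: leaves = {5,8}. Remove smallest leaf 5, emit neighbor 6.
Step 7: leaves = {6,8}. Remove smallest leaf 6, emit neighbor 9.
Done: 2 vertices remain (8, 9). Sequence = [1 1 2 9 5 6 9]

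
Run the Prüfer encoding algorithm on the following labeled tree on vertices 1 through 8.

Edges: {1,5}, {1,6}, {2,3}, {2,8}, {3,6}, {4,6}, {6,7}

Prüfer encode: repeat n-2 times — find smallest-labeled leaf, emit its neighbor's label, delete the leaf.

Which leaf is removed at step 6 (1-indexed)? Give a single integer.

Answer: 3

Derivation:
Step 1: current leaves = {4,5,7,8}. Remove leaf 4 (neighbor: 6).
Step 2: current leaves = {5,7,8}. Remove leaf 5 (neighbor: 1).
Step 3: current leaves = {1,7,8}. Remove leaf 1 (neighbor: 6).
Step 4: current leaves = {7,8}. Remove leaf 7 (neighbor: 6).
Step 5: current leaves = {6,8}. Remove leaf 6 (neighbor: 3).
Step 6: current leaves = {3,8}. Remove leaf 3 (neighbor: 2).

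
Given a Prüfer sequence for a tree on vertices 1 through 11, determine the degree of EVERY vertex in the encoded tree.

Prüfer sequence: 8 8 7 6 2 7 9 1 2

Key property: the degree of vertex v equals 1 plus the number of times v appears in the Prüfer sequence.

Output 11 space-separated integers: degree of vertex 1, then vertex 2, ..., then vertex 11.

Answer: 2 3 1 1 1 2 3 3 2 1 1

Derivation:
p_1 = 8: count[8] becomes 1
p_2 = 8: count[8] becomes 2
p_3 = 7: count[7] becomes 1
p_4 = 6: count[6] becomes 1
p_5 = 2: count[2] becomes 1
p_6 = 7: count[7] becomes 2
p_7 = 9: count[9] becomes 1
p_8 = 1: count[1] becomes 1
p_9 = 2: count[2] becomes 2
Degrees (1 + count): deg[1]=1+1=2, deg[2]=1+2=3, deg[3]=1+0=1, deg[4]=1+0=1, deg[5]=1+0=1, deg[6]=1+1=2, deg[7]=1+2=3, deg[8]=1+2=3, deg[9]=1+1=2, deg[10]=1+0=1, deg[11]=1+0=1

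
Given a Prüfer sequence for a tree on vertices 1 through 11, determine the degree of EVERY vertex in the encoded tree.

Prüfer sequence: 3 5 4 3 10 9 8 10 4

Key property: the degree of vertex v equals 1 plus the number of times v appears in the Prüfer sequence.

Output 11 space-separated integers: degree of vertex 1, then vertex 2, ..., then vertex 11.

Answer: 1 1 3 3 2 1 1 2 2 3 1

Derivation:
p_1 = 3: count[3] becomes 1
p_2 = 5: count[5] becomes 1
p_3 = 4: count[4] becomes 1
p_4 = 3: count[3] becomes 2
p_5 = 10: count[10] becomes 1
p_6 = 9: count[9] becomes 1
p_7 = 8: count[8] becomes 1
p_8 = 10: count[10] becomes 2
p_9 = 4: count[4] becomes 2
Degrees (1 + count): deg[1]=1+0=1, deg[2]=1+0=1, deg[3]=1+2=3, deg[4]=1+2=3, deg[5]=1+1=2, deg[6]=1+0=1, deg[7]=1+0=1, deg[8]=1+1=2, deg[9]=1+1=2, deg[10]=1+2=3, deg[11]=1+0=1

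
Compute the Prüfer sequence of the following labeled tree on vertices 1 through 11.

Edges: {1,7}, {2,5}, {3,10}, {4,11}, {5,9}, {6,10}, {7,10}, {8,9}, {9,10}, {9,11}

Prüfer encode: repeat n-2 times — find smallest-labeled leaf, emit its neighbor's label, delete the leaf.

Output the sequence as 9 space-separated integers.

Answer: 7 5 10 11 9 10 10 9 9

Derivation:
Step 1: leaves = {1,2,3,4,6,8}. Remove smallest leaf 1, emit neighbor 7.
Step 2: leaves = {2,3,4,6,7,8}. Remove smallest leaf 2, emit neighbor 5.
Step 3: leaves = {3,4,5,6,7,8}. Remove smallest leaf 3, emit neighbor 10.
Step 4: leaves = {4,5,6,7,8}. Remove smallest leaf 4, emit neighbor 11.
Step 5: leaves = {5,6,7,8,11}. Remove smallest leaf 5, emit neighbor 9.
Step 6: leaves = {6,7,8,11}. Remove smallest leaf 6, emit neighbor 10.
Step 7: leaves = {7,8,11}. Remove smallest leaf 7, emit neighbor 10.
Step 8: leaves = {8,10,11}. Remove smallest leaf 8, emit neighbor 9.
Step 9: leaves = {10,11}. Remove smallest leaf 10, emit neighbor 9.
Done: 2 vertices remain (9, 11). Sequence = [7 5 10 11 9 10 10 9 9]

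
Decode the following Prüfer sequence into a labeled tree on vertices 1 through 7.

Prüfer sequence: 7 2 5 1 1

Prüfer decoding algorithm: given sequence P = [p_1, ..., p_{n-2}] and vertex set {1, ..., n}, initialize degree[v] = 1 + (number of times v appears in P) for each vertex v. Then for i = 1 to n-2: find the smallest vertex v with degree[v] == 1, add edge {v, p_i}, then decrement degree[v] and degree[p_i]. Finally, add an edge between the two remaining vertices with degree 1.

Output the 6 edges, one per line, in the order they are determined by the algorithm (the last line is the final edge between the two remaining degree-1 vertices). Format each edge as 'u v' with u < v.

Initial degrees: {1:3, 2:2, 3:1, 4:1, 5:2, 6:1, 7:2}
Step 1: smallest deg-1 vertex = 3, p_1 = 7. Add edge {3,7}. Now deg[3]=0, deg[7]=1.
Step 2: smallest deg-1 vertex = 4, p_2 = 2. Add edge {2,4}. Now deg[4]=0, deg[2]=1.
Step 3: smallest deg-1 vertex = 2, p_3 = 5. Add edge {2,5}. Now deg[2]=0, deg[5]=1.
Step 4: smallest deg-1 vertex = 5, p_4 = 1. Add edge {1,5}. Now deg[5]=0, deg[1]=2.
Step 5: smallest deg-1 vertex = 6, p_5 = 1. Add edge {1,6}. Now deg[6]=0, deg[1]=1.
Final: two remaining deg-1 vertices are 1, 7. Add edge {1,7}.

Answer: 3 7
2 4
2 5
1 5
1 6
1 7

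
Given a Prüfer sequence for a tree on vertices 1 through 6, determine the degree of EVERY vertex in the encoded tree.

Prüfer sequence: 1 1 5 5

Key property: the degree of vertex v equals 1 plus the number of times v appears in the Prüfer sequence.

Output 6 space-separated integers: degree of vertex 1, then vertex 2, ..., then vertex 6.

p_1 = 1: count[1] becomes 1
p_2 = 1: count[1] becomes 2
p_3 = 5: count[5] becomes 1
p_4 = 5: count[5] becomes 2
Degrees (1 + count): deg[1]=1+2=3, deg[2]=1+0=1, deg[3]=1+0=1, deg[4]=1+0=1, deg[5]=1+2=3, deg[6]=1+0=1

Answer: 3 1 1 1 3 1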